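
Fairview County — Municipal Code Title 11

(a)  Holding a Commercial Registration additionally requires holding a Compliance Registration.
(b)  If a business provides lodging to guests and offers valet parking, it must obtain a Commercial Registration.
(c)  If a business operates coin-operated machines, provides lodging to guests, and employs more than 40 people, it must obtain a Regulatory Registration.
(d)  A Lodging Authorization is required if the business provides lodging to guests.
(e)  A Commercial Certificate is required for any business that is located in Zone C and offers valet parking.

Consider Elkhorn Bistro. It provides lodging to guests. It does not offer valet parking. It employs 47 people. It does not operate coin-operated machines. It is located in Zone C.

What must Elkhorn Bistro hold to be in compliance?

(a) Commercial Registration is not required → no effect.
(b) provides lodging to guests; does not offer valet parking → Commercial Registration not required.
(c) does not operate coin-operated machines; provides lodging to guests; employees 47 > 40 → Regulatory Registration not required.
(d) provides lodging to guests → Lodging Authorization required.
(e) is located in Zone C; does not offer valet parking → Commercial Certificate not required.

Lodging Authorization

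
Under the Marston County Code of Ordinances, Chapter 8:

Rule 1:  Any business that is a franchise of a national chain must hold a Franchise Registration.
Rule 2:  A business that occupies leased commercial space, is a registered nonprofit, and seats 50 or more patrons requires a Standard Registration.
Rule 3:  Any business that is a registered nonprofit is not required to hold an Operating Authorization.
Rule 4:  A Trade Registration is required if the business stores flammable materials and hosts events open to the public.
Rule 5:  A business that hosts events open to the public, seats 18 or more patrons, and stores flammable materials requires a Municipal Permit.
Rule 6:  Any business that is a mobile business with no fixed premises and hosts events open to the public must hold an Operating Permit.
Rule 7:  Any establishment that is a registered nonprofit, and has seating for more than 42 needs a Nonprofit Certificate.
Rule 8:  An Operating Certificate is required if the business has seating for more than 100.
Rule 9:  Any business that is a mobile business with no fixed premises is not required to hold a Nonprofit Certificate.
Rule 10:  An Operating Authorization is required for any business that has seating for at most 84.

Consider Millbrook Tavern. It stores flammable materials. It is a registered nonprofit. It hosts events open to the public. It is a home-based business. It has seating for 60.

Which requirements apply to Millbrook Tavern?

Rule 1: is a registered nonprofit (not: is a franchise of a national chain) → Franchise Registration not required.
Rule 2: is a home-based business (not: occupies leased commercial space); is a registered nonprofit; seating 60 ≥ 50 → Standard Registration not required.
Rule 3: is a registered nonprofit → exempt from Operating Authorization.
Rule 4: stores flammable materials; hosts events open to the public → Trade Registration required.
Rule 5: hosts events open to the public; seating 60 ≥ 18; stores flammable materials → Municipal Permit required.
Rule 6: is a home-based business (not: is a mobile business with no fixed premises); hosts events open to the public → Operating Permit not required.
Rule 7: is a registered nonprofit; seating 60 > 42 → Nonprofit Certificate required.
Rule 8: seating 60 ≤ 100 → Operating Certificate not required.
Rule 9: is a home-based business (not: is a mobile business with no fixed premises) → Nonprofit Certificate exemption does not apply.
Rule 10: seating 60 ≤ 84 → Operating Authorization required.

Municipal Permit, Nonprofit Certificate, Trade Registration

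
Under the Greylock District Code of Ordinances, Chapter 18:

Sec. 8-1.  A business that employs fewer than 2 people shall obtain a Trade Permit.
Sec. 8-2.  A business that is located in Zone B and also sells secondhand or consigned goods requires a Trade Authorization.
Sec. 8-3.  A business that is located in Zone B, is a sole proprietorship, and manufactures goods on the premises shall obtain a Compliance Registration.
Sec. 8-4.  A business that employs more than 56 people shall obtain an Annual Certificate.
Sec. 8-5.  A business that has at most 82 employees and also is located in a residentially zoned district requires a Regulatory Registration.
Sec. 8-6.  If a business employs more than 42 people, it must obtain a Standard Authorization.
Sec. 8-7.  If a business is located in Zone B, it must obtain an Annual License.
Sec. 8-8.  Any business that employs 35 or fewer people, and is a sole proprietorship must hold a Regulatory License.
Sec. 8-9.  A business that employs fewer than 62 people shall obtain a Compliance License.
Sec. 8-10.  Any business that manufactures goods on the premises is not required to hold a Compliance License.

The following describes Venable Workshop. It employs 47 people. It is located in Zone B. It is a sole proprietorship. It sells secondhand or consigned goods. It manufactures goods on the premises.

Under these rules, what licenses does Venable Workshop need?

Annual License, Compliance Registration, Standard Authorization, Trade Authorization

Sec. 8-1. employees 47 ≥ 2 → Trade Permit not required.
Sec. 8-2. is located in Zone B; sells secondhand or consigned goods → Trade Authorization required.
Sec. 8-3. is located in Zone B; is a sole proprietorship; manufactures goods on the premises → Compliance Registration required.
Sec. 8-4. employees 47 ≤ 56 → Annual Certificate not required.
Sec. 8-5. employees 47 ≤ 82; is located in Zone B (not: is located in a residentially zoned district) → Regulatory Registration not required.
Sec. 8-6. employees 47 > 42 → Standard Authorization required.
Sec. 8-7. is located in Zone B → Annual License required.
Sec. 8-8. employees 47 > 35; is a sole proprietorship → Regulatory License not required.
Sec. 8-9. employees 47 < 62 → Compliance License required.
Sec. 8-10. manufactures goods on the premises → exempt from Compliance License.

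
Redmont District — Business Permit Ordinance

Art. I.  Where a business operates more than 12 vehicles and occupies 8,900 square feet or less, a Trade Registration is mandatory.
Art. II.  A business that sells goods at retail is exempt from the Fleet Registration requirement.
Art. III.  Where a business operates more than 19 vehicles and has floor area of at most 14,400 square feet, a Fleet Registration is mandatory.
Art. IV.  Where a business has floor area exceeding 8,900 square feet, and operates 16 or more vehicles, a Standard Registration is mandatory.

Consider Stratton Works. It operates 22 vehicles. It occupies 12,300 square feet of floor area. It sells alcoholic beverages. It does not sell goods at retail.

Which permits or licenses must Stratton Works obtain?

Art. I. vehicles 22 > 12; floor area 12,300 square feet > 8,900 square feet → Trade Registration not required.
Art. II. does not sell goods at retail → Fleet Registration exemption does not apply.
Art. III. vehicles 22 > 19; floor area 12,300 square feet ≤ 14,400 square feet → Fleet Registration required.
Art. IV. floor area 12,300 square feet > 8,900 square feet; vehicles 22 ≥ 16 → Standard Registration required.

Fleet Registration, Standard Registration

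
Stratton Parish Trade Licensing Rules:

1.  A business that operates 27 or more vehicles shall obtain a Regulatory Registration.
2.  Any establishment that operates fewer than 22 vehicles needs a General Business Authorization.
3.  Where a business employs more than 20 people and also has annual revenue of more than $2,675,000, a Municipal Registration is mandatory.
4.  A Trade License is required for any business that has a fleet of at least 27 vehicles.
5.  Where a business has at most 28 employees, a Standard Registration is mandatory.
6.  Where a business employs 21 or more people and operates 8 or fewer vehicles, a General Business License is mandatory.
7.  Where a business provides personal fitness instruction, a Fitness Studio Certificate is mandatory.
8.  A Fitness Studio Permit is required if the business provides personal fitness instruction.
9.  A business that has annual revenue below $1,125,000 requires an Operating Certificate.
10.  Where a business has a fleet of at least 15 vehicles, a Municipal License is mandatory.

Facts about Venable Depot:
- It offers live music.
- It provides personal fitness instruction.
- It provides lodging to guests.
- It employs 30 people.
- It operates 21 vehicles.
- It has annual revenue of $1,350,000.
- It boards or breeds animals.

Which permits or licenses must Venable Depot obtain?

Fitness Studio Certificate, Fitness Studio Permit, General Business Authorization, Municipal License

1. vehicles 21 < 27 → Regulatory Registration not required.
2. vehicles 21 < 22 → General Business Authorization required.
3. employees 30 > 20; revenue $1,350,000 ≤ $2,675,000 → Municipal Registration not required.
4. vehicles 21 < 27 → Trade License not required.
5. employees 30 > 28 → Standard Registration not required.
6. employees 30 ≥ 21; vehicles 21 > 8 → General Business License not required.
7. provides personal fitness instruction → Fitness Studio Certificate required.
8. provides personal fitness instruction → Fitness Studio Permit required.
9. revenue $1,350,000 ≥ $1,125,000 → Operating Certificate not required.
10. vehicles 21 ≥ 15 → Municipal License required.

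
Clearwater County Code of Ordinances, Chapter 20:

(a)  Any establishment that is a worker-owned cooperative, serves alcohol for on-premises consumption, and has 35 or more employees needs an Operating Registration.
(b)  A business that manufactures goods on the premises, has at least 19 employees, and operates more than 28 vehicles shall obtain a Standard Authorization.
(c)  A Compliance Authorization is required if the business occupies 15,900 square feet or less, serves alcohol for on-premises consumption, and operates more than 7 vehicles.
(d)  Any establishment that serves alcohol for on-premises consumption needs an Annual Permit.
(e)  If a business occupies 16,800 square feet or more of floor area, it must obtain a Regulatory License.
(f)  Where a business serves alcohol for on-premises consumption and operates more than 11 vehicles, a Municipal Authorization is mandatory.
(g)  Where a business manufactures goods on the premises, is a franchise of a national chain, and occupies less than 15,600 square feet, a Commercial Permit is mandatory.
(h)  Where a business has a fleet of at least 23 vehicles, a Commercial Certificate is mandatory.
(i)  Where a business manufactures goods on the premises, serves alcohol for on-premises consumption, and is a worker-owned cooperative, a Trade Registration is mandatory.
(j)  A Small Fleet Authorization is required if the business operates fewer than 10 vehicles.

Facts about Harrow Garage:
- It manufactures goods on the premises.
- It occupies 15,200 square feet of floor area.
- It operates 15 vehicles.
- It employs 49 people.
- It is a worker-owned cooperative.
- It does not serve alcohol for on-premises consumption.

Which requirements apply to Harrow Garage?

(a) is a worker-owned cooperative; does not serve alcohol for on-premises consumption; employees 49 ≥ 35 → Operating Registration not required.
(b) manufactures goods on the premises; employees 49 ≥ 19; vehicles 15 ≤ 28 → Standard Authorization not required.
(c) floor area 15,200 square feet ≤ 15,900 square feet; does not serve alcohol for on-premises consumption; vehicles 15 > 7 → Compliance Authorization not required.
(d) does not serve alcohol for on-premises consumption → Annual Permit not required.
(e) floor area 15,200 square feet < 16,800 square feet → Regulatory License not required.
(f) does not serve alcohol for on-premises consumption; vehicles 15 > 11 → Municipal Authorization not required.
(g) manufactures goods on the premises; is a worker-owned cooperative (not: is a franchise of a national chain); floor area 15,200 square feet < 15,600 square feet → Commercial Permit not required.
(h) vehicles 15 < 23 → Commercial Certificate not required.
(i) manufactures goods on the premises; does not serve alcohol for on-premises consumption; is a worker-owned cooperative → Trade Registration not required.
(j) vehicles 15 ≥ 10 → Small Fleet Authorization not required.

None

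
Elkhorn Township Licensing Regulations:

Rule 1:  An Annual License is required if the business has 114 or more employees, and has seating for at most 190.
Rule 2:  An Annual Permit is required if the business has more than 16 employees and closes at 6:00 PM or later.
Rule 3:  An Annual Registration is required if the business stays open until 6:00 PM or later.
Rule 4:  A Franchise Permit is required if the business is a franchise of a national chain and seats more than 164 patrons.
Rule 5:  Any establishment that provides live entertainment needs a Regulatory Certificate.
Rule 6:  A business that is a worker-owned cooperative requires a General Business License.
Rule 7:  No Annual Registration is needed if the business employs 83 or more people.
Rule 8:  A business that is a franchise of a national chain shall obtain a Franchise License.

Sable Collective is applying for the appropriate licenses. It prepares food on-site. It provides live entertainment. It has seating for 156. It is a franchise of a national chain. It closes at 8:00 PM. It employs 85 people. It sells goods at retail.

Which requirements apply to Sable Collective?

Annual Permit, Franchise License, Regulatory Certificate

Rule 1: employees 85 < 114; seating 156 ≤ 190 → Annual License not required.
Rule 2: employees 85 > 16; closes 8:00 PM, after 6:00 PM → Annual Permit required.
Rule 3: closes 8:00 PM, after 6:00 PM → Annual Registration required.
Rule 4: is a franchise of a national chain; seating 156 ≤ 164 → Franchise Permit not required.
Rule 5: provides live entertainment → Regulatory Certificate required.
Rule 6: is a franchise of a national chain (not: is a worker-owned cooperative) → General Business License not required.
Rule 7: employees 85 ≥ 83 → exempt from Annual Registration.
Rule 8: is a franchise of a national chain → Franchise License required.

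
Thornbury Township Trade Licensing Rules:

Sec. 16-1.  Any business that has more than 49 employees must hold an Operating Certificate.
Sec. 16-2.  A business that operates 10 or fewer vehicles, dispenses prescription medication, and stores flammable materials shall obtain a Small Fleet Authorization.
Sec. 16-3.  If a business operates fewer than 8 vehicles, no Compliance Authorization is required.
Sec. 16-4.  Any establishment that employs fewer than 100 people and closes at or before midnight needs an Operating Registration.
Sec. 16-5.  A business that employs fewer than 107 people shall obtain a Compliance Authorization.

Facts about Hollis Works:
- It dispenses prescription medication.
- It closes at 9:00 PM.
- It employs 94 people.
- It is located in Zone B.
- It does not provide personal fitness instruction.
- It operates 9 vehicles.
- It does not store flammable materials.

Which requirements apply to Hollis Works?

Sec. 16-1. employees 94 > 49 → Operating Certificate required.
Sec. 16-2. vehicles 9 ≤ 10; dispenses prescription medication; does not store flammable materials → Small Fleet Authorization not required.
Sec. 16-3. vehicles 9 ≥ 8 → Compliance Authorization exemption does not apply.
Sec. 16-4. employees 94 < 100; closes 9:00 PM, at/before midnight → Operating Registration required.
Sec. 16-5. employees 94 < 107 → Compliance Authorization required.

Compliance Authorization, Operating Certificate, Operating Registration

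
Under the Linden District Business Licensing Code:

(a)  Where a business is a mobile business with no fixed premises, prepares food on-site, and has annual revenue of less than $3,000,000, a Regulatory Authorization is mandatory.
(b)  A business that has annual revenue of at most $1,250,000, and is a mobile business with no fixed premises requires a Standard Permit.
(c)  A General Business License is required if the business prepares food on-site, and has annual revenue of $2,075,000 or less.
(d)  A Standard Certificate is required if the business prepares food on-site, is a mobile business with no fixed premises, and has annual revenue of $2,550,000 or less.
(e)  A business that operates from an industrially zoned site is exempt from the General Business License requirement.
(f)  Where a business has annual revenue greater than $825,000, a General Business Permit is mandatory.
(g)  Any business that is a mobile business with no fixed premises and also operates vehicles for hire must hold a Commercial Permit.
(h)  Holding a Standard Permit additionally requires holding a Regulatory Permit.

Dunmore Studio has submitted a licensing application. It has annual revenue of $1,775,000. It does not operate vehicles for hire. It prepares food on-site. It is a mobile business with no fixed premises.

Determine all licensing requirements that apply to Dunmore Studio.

General Business License, General Business Permit, Regulatory Authorization, Standard Certificate

(a) is a mobile business with no fixed premises; prepares food on-site; revenue $1,775,000 < $3,000,000 → Regulatory Authorization required.
(b) revenue $1,775,000 > $1,250,000; is a mobile business with no fixed premises → Standard Permit not required.
(c) prepares food on-site; revenue $1,775,000 ≤ $2,075,000 → General Business License required.
(d) prepares food on-site; is a mobile business with no fixed premises; revenue $1,775,000 ≤ $2,550,000 → Standard Certificate required.
(e) is a mobile business with no fixed premises (not: operates from an industrially zoned site) → General Business License exemption does not apply.
(f) revenue $1,775,000 > $825,000 → General Business Permit required.
(g) is a mobile business with no fixed premises; does not operate vehicles for hire → Commercial Permit not required.
(h) Standard Permit is not required → no effect.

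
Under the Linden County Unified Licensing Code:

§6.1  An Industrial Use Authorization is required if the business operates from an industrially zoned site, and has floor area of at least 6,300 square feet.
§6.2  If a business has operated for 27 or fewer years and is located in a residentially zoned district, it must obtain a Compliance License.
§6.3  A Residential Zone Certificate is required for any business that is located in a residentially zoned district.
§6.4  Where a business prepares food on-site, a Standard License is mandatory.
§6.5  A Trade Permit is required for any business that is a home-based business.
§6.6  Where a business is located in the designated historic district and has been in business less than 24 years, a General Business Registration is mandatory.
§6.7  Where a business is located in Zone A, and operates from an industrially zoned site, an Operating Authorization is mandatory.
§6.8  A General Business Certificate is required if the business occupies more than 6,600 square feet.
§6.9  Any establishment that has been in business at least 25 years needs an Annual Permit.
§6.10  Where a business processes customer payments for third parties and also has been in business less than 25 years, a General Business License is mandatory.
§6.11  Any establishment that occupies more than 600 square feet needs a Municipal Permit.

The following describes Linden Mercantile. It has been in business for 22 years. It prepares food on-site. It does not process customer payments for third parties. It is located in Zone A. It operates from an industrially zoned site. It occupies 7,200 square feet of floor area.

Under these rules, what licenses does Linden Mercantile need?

§6.1 operates from an industrially zoned site; floor area 7,200 square feet ≥ 6,300 square feet → Industrial Use Authorization required.
§6.2 years in business 22 ≤ 27; is located in Zone A (not: is located in a residentially zoned district) → Compliance License not required.
§6.3 is located in Zone A (not: is located in a residentially zoned district) → Residential Zone Certificate not required.
§6.4 prepares food on-site → Standard License required.
§6.5 operates from an industrially zoned site (not: is a home-based business) → Trade Permit not required.
§6.6 is located in Zone A (not: is located in the designated historic district); years in business 22 < 24 → General Business Registration not required.
§6.7 is located in Zone A; operates from an industrially zoned site → Operating Authorization required.
§6.8 floor area 7,200 square feet > 6,600 square feet → General Business Certificate required.
§6.9 years in business 22 < 25 → Annual Permit not required.
§6.10 does not process customer payments for third parties; years in business 22 < 25 → General Business License not required.
§6.11 floor area 7,200 square feet > 600 square feet → Municipal Permit required.

General Business Certificate, Industrial Use Authorization, Municipal Permit, Operating Authorization, Standard License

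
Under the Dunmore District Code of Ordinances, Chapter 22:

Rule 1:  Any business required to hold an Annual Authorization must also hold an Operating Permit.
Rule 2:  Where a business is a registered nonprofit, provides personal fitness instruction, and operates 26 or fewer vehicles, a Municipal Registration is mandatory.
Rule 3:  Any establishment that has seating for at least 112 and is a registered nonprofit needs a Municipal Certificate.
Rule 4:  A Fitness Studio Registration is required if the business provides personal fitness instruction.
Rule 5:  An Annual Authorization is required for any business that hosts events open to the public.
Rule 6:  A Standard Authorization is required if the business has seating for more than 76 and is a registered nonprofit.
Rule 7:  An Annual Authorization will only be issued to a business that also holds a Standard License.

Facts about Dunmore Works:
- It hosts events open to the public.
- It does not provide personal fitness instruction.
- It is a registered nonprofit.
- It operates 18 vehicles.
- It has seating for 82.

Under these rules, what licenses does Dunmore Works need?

Annual Authorization, Operating Permit, Standard Authorization, Standard License

Rule 1: Annual Authorization is required → Operating Permit also required.
Rule 2: is a registered nonprofit; does not provide personal fitness instruction; vehicles 18 ≤ 26 → Municipal Registration not required.
Rule 3: seating 82 < 112; is a registered nonprofit → Municipal Certificate not required.
Rule 4: does not provide personal fitness instruction → Fitness Studio Registration not required.
Rule 5: hosts events open to the public → Annual Authorization required.
Rule 6: seating 82 > 76; is a registered nonprofit → Standard Authorization required.
Rule 7: Annual Authorization is required → Standard License also required.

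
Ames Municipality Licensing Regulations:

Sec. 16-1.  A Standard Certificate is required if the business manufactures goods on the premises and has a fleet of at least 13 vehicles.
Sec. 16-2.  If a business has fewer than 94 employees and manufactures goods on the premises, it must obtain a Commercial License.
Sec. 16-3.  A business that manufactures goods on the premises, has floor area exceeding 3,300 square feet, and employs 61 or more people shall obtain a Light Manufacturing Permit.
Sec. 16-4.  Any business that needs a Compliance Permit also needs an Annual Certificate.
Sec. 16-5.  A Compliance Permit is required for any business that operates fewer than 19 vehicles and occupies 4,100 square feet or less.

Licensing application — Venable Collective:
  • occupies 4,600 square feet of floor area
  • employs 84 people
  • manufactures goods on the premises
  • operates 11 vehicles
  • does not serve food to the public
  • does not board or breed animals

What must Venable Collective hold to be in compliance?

Sec. 16-1. manufactures goods on the premises; vehicles 11 < 13 → Standard Certificate not required.
Sec. 16-2. employees 84 < 94; manufactures goods on the premises → Commercial License required.
Sec. 16-3. manufactures goods on the premises; floor area 4,600 square feet > 3,300 square feet; employees 84 ≥ 61 → Light Manufacturing Permit required.
Sec. 16-4. Compliance Permit is not required → no effect.
Sec. 16-5. vehicles 11 < 19; floor area 4,600 square feet > 4,100 square feet → Compliance Permit not required.

Commercial License, Light Manufacturing Permit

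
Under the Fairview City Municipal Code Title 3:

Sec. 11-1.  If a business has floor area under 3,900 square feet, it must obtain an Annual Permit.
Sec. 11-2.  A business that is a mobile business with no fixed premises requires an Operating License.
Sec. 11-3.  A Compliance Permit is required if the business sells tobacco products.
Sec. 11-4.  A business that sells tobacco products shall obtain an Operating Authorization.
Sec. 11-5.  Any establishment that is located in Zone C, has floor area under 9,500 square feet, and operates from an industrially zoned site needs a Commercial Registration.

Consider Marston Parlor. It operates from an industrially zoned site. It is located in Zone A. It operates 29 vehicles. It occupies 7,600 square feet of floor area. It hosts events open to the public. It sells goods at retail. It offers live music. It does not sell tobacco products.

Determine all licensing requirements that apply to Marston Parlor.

None

Sec. 11-1. floor area 7,600 square feet ≥ 3,900 square feet → Annual Permit not required.
Sec. 11-2. operates from an industrially zoned site (not: is a mobile business with no fixed premises) → Operating License not required.
Sec. 11-3. does not sell tobacco products → Compliance Permit not required.
Sec. 11-4. does not sell tobacco products → Operating Authorization not required.
Sec. 11-5. is located in Zone A (not: is located in Zone C); floor area 7,600 square feet < 9,500 square feet; operates from an industrially zoned site → Commercial Registration not required.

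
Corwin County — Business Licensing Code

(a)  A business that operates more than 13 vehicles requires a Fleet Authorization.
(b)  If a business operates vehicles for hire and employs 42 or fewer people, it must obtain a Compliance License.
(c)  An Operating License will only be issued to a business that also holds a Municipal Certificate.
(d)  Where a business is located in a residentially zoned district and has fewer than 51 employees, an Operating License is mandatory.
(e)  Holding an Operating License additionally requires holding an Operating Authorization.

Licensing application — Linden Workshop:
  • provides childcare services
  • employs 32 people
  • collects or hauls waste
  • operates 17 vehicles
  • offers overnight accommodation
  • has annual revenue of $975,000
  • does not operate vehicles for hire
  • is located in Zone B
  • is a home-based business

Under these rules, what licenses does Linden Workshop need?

(a) vehicles 17 > 13 → Fleet Authorization required.
(b) does not operate vehicles for hire; employees 32 ≤ 42 → Compliance License not required.
(c) Operating License is not required → no effect.
(d) is located in Zone B (not: is located in a residentially zoned district); employees 32 < 51 → Operating License not required.
(e) Operating License is not required → no effect.

Fleet Authorization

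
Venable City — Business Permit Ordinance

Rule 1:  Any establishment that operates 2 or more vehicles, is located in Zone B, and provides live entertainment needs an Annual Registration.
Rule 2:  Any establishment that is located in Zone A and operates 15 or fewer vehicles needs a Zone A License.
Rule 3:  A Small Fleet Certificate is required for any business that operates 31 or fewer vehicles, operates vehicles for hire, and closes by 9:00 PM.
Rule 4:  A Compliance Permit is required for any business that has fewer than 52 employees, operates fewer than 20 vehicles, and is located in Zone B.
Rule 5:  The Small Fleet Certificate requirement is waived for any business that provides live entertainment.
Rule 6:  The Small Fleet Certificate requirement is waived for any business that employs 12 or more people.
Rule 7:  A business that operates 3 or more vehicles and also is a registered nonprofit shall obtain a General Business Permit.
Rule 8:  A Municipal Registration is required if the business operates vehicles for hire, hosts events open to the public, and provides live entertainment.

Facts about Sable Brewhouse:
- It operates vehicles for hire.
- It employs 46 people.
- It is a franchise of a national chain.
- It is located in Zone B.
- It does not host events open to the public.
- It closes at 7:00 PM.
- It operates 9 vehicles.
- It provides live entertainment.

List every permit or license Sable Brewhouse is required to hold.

Annual Registration, Compliance Permit

Rule 1: vehicles 9 ≥ 2; is located in Zone B; provides live entertainment → Annual Registration required.
Rule 2: is located in Zone B (not: is located in Zone A); vehicles 9 ≤ 15 → Zone A License not required.
Rule 3: vehicles 9 ≤ 31; operates vehicles for hire; closes 7:00 PM, at/before 9:00 PM → Small Fleet Certificate required.
Rule 4: employees 46 < 52; vehicles 9 < 20; is located in Zone B → Compliance Permit required.
Rule 5: provides live entertainment → exempt from Small Fleet Certificate.
Rule 6: employees 46 ≥ 12 → exempt from Small Fleet Certificate.
Rule 7: vehicles 9 ≥ 3; is a franchise of a national chain (not: is a registered nonprofit) → General Business Permit not required.
Rule 8: operates vehicles for hire; does not host events open to the public; provides live entertainment → Municipal Registration not required.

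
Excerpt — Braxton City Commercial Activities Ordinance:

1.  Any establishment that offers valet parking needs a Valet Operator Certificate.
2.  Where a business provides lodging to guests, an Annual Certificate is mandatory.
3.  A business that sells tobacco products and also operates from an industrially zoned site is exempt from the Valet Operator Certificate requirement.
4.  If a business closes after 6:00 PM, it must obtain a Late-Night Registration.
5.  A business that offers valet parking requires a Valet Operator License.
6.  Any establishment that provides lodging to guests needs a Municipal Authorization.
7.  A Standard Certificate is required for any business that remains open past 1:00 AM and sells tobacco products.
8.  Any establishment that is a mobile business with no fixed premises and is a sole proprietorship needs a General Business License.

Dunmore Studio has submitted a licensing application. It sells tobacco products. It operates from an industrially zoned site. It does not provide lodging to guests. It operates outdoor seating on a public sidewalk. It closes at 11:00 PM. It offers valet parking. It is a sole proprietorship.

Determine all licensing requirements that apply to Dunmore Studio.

Late-Night Registration, Valet Operator License

1. offers valet parking → Valet Operator Certificate required.
2. does not provide lodging to guests → Annual Certificate not required.
3. sells tobacco products; operates from an industrially zoned site → exempt from Valet Operator Certificate.
4. closes 11:00 PM, after 6:00 PM → Late-Night Registration required.
5. offers valet parking → Valet Operator License required.
6. does not provide lodging to guests → Municipal Authorization not required.
7. closes 11:00 PM, at/before 1:00 AM; sells tobacco products → Standard Certificate not required.
8. operates from an industrially zoned site (not: is a mobile business with no fixed premises); is a sole proprietorship → General Business License not required.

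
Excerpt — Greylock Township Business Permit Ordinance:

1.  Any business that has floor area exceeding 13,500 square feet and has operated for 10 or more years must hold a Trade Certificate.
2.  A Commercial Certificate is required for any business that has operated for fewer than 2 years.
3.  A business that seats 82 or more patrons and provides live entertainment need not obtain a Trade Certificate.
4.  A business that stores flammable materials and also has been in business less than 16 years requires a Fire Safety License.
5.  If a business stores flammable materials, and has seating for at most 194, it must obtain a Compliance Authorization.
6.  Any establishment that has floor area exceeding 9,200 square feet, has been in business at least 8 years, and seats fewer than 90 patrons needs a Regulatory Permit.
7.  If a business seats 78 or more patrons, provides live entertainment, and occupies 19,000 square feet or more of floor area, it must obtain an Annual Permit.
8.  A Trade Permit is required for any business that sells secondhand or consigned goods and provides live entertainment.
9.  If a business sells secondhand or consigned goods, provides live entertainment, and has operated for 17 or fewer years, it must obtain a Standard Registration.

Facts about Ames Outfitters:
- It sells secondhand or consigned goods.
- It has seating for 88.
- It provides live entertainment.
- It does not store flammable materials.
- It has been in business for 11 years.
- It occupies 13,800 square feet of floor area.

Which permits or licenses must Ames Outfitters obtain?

Regulatory Permit, Standard Registration, Trade Permit

1. floor area 13,800 square feet > 13,500 square feet; years in business 11 ≥ 10 → Trade Certificate required.
2. years in business 11 ≥ 2 → Commercial Certificate not required.
3. seating 88 ≥ 82; provides live entertainment → exempt from Trade Certificate.
4. does not store flammable materials; years in business 11 < 16 → Fire Safety License not required.
5. does not store flammable materials; seating 88 ≤ 194 → Compliance Authorization not required.
6. floor area 13,800 square feet > 9,200 square feet; years in business 11 ≥ 8; seating 88 < 90 → Regulatory Permit required.
7. seating 88 ≥ 78; provides live entertainment; floor area 13,800 square feet < 19,000 square feet → Annual Permit not required.
8. sells secondhand or consigned goods; provides live entertainment → Trade Permit required.
9. sells secondhand or consigned goods; provides live entertainment; years in business 11 ≤ 17 → Standard Registration required.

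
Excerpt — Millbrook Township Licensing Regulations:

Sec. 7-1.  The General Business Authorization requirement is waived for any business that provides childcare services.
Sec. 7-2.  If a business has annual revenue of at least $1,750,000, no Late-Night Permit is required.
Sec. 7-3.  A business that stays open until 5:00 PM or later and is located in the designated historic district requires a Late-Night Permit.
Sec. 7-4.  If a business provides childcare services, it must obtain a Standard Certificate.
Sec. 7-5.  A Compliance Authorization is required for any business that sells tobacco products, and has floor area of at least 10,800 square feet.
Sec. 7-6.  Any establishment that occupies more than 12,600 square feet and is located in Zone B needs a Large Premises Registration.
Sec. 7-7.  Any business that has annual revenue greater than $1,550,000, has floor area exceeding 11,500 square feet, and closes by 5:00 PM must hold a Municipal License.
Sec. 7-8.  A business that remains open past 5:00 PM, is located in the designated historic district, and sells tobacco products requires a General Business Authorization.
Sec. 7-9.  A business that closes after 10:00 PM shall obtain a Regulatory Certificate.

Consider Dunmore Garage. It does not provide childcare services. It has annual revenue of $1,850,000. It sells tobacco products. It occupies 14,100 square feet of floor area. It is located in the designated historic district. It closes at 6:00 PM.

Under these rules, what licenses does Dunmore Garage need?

Sec. 7-1. does not provide childcare services → General Business Authorization exemption does not apply.
Sec. 7-2. revenue $1,850,000 ≥ $1,750,000 → exempt from Late-Night Permit.
Sec. 7-3. closes 6:00 PM, after 5:00 PM; is located in the designated historic district → Late-Night Permit required.
Sec. 7-4. does not provide childcare services → Standard Certificate not required.
Sec. 7-5. sells tobacco products; floor area 14,100 square feet ≥ 10,800 square feet → Compliance Authorization required.
Sec. 7-6. floor area 14,100 square feet > 12,600 square feet; is located in the designated historic district (not: is located in Zone B) → Large Premises Registration not required.
Sec. 7-7. revenue $1,850,000 > $1,550,000; floor area 14,100 square feet > 11,500 square feet; closes 6:00 PM, after 5:00 PM → Municipal License not required.
Sec. 7-8. closes 6:00 PM, after 5:00 PM; is located in the designated historic district; sells tobacco products → General Business Authorization required.
Sec. 7-9. closes 6:00 PM, at/before 10:00 PM → Regulatory Certificate not required.

Compliance Authorization, General Business Authorization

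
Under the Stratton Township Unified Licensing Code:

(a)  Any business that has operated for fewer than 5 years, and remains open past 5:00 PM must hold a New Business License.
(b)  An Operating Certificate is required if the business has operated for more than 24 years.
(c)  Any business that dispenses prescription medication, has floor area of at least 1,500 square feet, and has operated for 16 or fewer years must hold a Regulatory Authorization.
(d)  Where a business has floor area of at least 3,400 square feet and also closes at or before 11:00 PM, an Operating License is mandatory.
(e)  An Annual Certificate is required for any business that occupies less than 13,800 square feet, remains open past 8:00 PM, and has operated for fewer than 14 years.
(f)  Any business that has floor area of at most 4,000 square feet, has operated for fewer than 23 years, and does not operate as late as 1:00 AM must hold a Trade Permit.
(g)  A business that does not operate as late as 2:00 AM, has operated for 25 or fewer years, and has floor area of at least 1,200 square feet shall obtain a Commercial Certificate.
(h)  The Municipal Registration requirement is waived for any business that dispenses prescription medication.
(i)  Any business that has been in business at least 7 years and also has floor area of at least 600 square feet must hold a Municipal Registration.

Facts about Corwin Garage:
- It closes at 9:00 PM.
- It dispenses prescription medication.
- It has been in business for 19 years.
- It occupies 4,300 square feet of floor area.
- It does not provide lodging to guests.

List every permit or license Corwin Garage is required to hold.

(a) years in business 19 ≥ 5; closes 9:00 PM, after 5:00 PM → New Business License not required.
(b) years in business 19 ≤ 24 → Operating Certificate not required.
(c) dispenses prescription medication; floor area 4,300 square feet ≥ 1,500 square feet; years in business 19 > 16 → Regulatory Authorization not required.
(d) floor area 4,300 square feet ≥ 3,400 square feet; closes 9:00 PM, at/before 11:00 PM → Operating License required.
(e) floor area 4,300 square feet < 13,800 square feet; closes 9:00 PM, after 8:00 PM; years in business 19 ≥ 14 → Annual Certificate not required.
(f) floor area 4,300 square feet > 4,000 square feet; years in business 19 < 23; closes 9:00 PM, at/before 1:00 AM → Trade Permit not required.
(g) closes 9:00 PM, at/before 2:00 AM; years in business 19 ≤ 25; floor area 4,300 square feet ≥ 1,200 square feet → Commercial Certificate required.
(h) dispenses prescription medication → exempt from Municipal Registration.
(i) years in business 19 ≥ 7; floor area 4,300 square feet ≥ 600 square feet → Municipal Registration required.

Commercial Certificate, Operating License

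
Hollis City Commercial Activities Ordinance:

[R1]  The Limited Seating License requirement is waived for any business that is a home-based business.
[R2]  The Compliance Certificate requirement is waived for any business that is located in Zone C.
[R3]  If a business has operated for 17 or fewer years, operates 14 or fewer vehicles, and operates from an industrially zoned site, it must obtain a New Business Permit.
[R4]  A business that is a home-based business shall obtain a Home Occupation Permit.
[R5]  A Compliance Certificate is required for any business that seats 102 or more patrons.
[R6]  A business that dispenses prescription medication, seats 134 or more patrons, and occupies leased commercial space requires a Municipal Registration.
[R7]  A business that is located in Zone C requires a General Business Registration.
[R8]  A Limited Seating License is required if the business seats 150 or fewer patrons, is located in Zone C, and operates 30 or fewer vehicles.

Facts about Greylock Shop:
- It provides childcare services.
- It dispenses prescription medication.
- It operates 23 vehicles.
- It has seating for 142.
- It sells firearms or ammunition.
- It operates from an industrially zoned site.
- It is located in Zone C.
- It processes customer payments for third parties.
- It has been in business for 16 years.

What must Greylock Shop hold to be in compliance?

General Business Registration, Limited Seating License

[R1] operates from an industrially zoned site (not: is a home-based business) → Limited Seating License exemption does not apply.
[R2] is located in Zone C → exempt from Compliance Certificate.
[R3] years in business 16 ≤ 17; vehicles 23 > 14; operates from an industrially zoned site → New Business Permit not required.
[R4] operates from an industrially zoned site (not: is a home-based business) → Home Occupation Permit not required.
[R5] seating 142 ≥ 102 → Compliance Certificate required.
[R6] dispenses prescription medication; seating 142 ≥ 134; operates from an industrially zoned site (not: occupies leased commercial space) → Municipal Registration not required.
[R7] is located in Zone C → General Business Registration required.
[R8] seating 142 ≤ 150; is located in Zone C; vehicles 23 ≤ 30 → Limited Seating License required.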